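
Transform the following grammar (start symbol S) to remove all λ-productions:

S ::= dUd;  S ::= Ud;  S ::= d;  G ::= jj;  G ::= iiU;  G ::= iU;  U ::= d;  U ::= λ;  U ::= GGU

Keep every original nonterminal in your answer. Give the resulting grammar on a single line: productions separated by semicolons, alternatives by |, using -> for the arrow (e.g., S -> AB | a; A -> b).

S -> d | Ud | dd | dUd; G -> i | iU | ii | jj | iiU; U -> d | GG | GGU

Nullable set: {U}.
S -> Ud: U nullable, giving Ud | d.
S -> dUd: U nullable, giving dUd | dd.
G -> iU: U nullable, giving i | iU.
G -> iiU: U nullable, giving ii | iiU.
Drop U -> λ.
U -> GGU: U nullable, giving GG | GGU.
Unchanged (no nullable symbols): S -> d; G -> jj; U -> d.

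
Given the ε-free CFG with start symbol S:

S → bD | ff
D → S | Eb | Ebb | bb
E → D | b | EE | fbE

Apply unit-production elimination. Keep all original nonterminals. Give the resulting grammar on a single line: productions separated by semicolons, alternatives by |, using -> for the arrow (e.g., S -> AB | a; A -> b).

Unit productions: D->S, E->D.
Unit pairs (A ⇒* B via units): (D,S), (E,D), (E,S).
S: inherits non-unit rules of {S} → bD | ff.
D: inherits non-unit rules of {D, S} → Eb | Ebb | bD | bb | ff.
E: inherits non-unit rules of {D, E, S} → EE | Eb | Ebb | b | bD | bb | fbE | ff.

S -> bD | ff; D -> Eb | bD | bb | ff | Ebb; E -> b | EE | Eb | bD | bb | ff | Ebb | fbE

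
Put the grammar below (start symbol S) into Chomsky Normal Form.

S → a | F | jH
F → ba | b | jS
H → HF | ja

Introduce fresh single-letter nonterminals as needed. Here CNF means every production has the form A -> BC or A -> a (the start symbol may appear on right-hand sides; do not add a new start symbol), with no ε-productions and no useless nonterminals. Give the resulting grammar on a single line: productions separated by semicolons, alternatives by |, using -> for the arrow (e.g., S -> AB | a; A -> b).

S -> a | b | AB | CH | CS; A -> b; B -> a; C -> j; F -> b | AB | CS; H -> CB | HF

No ε-productions.
After unit-elimination: S -> a | b | ba | jH | jS; F -> b | ba | jS; H -> HF | ja.
TERM: introduce B -> a, A -> b, C -> j and substitute in every rule of length ≥2.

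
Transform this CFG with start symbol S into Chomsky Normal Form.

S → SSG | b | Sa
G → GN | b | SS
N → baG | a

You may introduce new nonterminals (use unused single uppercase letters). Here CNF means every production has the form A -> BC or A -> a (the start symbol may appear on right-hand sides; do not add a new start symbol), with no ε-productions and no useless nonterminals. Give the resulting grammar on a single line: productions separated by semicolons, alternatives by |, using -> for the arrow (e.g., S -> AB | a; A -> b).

No ε-productions.
No unit productions to eliminate.
TERM: introduce B -> a, A -> b and substitute in every rule of length ≥2.
BIN: N -> ABG becomes N -> AC, C -> BG; S -> SSG becomes S -> SD, D -> SG.

S -> b | SB | SD; A -> b; B -> a; C -> BG; D -> SG; G -> b | GN | SS; N -> a | AC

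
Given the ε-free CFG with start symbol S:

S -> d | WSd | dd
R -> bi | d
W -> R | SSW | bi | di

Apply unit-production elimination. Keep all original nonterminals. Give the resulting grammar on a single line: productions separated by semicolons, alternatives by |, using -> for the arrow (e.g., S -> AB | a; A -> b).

Unit productions: W->R.
Unit pairs (A ⇒* B via units): (W,R).
S: inherits non-unit rules of {S} → WSd | d | dd.
R: inherits non-unit rules of {R} → bi | d.
W: inherits non-unit rules of {R, W} → SSW | bi | d | di.

S -> d | dd | WSd; R -> d | bi; W -> d | bi | di | SSW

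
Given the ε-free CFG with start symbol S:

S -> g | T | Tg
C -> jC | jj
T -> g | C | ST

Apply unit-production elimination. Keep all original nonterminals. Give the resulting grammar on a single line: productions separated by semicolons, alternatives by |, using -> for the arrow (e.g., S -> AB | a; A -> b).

Unit productions: S->T, T->C.
Unit pairs (A ⇒* B via units): (S,C), (S,T), (T,C).
S: inherits non-unit rules of {C, S, T} → ST | Tg | g | jC | jj.
C: inherits non-unit rules of {C} → jC | jj.
T: inherits non-unit rules of {C, T} → ST | g | jC | jj.

S -> g | ST | Tg | jC | jj; C -> jC | jj; T -> g | ST | jC | jj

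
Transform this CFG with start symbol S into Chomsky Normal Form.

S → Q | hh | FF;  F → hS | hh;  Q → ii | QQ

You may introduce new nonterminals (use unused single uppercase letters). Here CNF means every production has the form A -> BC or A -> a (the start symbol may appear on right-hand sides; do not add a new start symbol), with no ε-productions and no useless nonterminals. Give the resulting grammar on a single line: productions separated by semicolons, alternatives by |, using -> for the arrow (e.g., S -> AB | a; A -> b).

No ε-productions.
After unit-elimination: S -> FF | QQ | hh | ii; F -> hS | hh; Q -> QQ | ii.
TERM: introduce A -> h, B -> i and substitute in every rule of length ≥2.

S -> AA | BB | FF | QQ; A -> h; B -> i; F -> AA | AS; Q -> BB | QQ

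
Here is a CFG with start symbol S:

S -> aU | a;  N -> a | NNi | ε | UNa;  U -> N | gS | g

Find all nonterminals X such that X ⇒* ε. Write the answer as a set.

{N, U}

Directly nullable (have an ε-rule): {N}.
U is nullable via U -> N (every symbol on the right is already known nullable).
Not nullable: S — each has a terminal in every rule's right-hand side or depends on a non-nullable symbol.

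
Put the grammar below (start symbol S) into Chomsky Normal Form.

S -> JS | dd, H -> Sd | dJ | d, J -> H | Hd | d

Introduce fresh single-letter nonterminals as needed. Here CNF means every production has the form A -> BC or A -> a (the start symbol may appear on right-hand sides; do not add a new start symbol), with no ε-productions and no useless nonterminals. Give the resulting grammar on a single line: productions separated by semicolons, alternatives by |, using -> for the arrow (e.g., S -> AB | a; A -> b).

No ε-productions.
After unit-elimination: S -> JS | dd; H -> d | Sd | dJ; J -> d | Hd | Sd | dJ.
TERM: introduce A -> d and substitute in every rule of length ≥2.

S -> AA | JS; A -> d; H -> d | AJ | SA; J -> d | AJ | HA | SA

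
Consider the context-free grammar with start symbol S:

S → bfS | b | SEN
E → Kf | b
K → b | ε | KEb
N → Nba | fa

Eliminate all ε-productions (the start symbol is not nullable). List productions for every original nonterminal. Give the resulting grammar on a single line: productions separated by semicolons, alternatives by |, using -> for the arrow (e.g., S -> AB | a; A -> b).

S -> b | SEN | bfS; E -> b | f | Kf; K -> b | Eb | KEb; N -> fa | Nba

Nullable set: {K}.
E -> Kf: K nullable, giving Kf | f.
Drop K -> ε.
K -> KEb: K nullable, giving Eb | KEb.
Unchanged (no nullable symbols): S -> SEN; S -> b; S -> bfS; E -> b; K -> b; N -> Nba; N -> fa.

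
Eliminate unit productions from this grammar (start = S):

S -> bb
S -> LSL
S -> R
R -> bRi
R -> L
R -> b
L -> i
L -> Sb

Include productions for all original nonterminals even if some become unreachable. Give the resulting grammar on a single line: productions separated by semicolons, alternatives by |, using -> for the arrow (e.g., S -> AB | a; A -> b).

S -> b | i | Sb | bb | LSL | bRi; L -> i | Sb; R -> b | i | Sb | bRi

Unit productions: R->L, S->R.
Unit pairs (A ⇒* B via units): (R,L), (S,L), (S,R).
S: inherits non-unit rules of {L, R, S} → LSL | Sb | b | bRi | bb | i.
L: inherits non-unit rules of {L} → Sb | i.
R: inherits non-unit rules of {L, R} → Sb | b | bRi | i.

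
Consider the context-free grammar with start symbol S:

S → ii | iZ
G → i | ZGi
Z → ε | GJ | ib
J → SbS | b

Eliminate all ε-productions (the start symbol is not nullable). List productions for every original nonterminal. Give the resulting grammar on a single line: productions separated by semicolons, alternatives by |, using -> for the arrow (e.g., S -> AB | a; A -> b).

S -> i | iZ | ii; G -> i | Gi | ZGi; J -> b | SbS; Z -> GJ | ib

Nullable set: {Z}.
S -> iZ: Z nullable, giving i | iZ.
G -> ZGi: Z nullable, giving Gi | ZGi.
Drop Z -> ε.
Unchanged (no nullable symbols): S -> ii; G -> i; J -> SbS; J -> b; Z -> GJ; Z -> ib.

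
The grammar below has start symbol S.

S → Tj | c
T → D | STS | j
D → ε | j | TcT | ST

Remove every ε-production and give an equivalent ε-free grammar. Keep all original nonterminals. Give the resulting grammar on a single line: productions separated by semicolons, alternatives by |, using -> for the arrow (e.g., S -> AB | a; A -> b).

S -> c | j | Tj; D -> S | c | j | ST | Tc | cT | TcT; T -> D | j | SS | STS

Nullable set: {D, T}.
S -> Tj: T nullable, giving Tj | j.
Drop D -> ε.
D -> ST: T nullable, giving S | ST.
D -> TcT: T, T nullable, giving Tc | TcT | c | cT.
T -> D: D nullable, giving D.
T -> STS: T nullable, giving SS | STS.
Unchanged (no nullable symbols): S -> c; D -> j; T -> j.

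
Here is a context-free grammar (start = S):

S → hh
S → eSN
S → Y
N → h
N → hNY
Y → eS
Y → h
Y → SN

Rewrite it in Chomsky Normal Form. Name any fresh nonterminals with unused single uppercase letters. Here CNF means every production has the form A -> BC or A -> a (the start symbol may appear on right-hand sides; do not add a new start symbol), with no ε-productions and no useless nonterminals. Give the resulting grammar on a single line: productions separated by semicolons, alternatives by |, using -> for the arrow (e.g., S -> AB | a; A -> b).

S -> h | AA | BD | BS | SN; A -> h; B -> e; C -> NY; D -> SN; N -> h | AC; Y -> h | BS | SN

No ε-productions.
After unit-elimination: S -> h | SN | eS | hh | eSN; N -> h | hNY; Y -> h | SN | eS.
TERM: introduce B -> e, A -> h and substitute in every rule of length ≥2.
BIN: N -> ANY becomes N -> AC, C -> NY; S -> BSN becomes S -> BD, D -> SN.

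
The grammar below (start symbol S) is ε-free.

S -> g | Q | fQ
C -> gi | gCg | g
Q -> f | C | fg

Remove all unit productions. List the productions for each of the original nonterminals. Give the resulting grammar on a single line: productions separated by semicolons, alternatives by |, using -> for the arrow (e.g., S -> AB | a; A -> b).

S -> f | g | fQ | fg | gi | gCg; C -> g | gi | gCg; Q -> f | g | fg | gi | gCg

Unit productions: Q->C, S->Q.
Unit pairs (A ⇒* B via units): (Q,C), (S,C), (S,Q).
S: inherits non-unit rules of {C, Q, S} → f | fQ | fg | g | gCg | gi.
C: inherits non-unit rules of {C} → g | gCg | gi.
Q: inherits non-unit rules of {C, Q} → f | fg | g | gCg | gi.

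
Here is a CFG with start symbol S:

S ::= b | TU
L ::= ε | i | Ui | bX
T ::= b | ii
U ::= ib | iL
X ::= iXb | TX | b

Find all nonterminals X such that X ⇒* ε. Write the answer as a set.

Directly nullable (have an ε-rule): {L}.
Not nullable: S, T, U, X — each has a terminal in every rule's right-hand side or depends on a non-nullable symbol.

{L}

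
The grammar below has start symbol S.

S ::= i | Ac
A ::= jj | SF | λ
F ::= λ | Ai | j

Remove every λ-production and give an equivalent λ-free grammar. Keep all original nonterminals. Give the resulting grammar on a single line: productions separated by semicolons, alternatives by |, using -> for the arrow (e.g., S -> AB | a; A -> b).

S -> c | i | Ac; A -> S | SF | jj; F -> i | j | Ai

Nullable set: {A, F}.
S -> Ac: A nullable, giving Ac | c.
Drop A -> λ.
A -> SF: F nullable, giving S | SF.
Drop F -> λ.
F -> Ai: A nullable, giving Ai | i.
Unchanged (no nullable symbols): S -> i; A -> jj; F -> j.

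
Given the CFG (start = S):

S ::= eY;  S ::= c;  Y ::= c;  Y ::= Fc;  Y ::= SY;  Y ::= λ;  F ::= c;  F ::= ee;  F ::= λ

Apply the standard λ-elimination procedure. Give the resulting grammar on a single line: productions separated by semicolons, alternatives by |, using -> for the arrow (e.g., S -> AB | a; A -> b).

Nullable set: {F, Y}.
S -> eY: Y nullable, giving e | eY.
Drop F -> λ.
Drop Y -> λ.
Y -> Fc: F nullable, giving Fc | c.
Y -> SY: Y nullable, giving S | SY.
Unchanged (no nullable symbols): S -> c; F -> c; F -> ee; Y -> c.

S -> c | e | eY; F -> c | ee; Y -> S | c | Fc | SY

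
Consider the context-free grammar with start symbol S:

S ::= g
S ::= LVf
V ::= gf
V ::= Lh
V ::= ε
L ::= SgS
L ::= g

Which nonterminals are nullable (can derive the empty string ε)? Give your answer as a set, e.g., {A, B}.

{V}

Directly nullable (have an ε-rule): {V}.
Not nullable: L, S — each has a terminal in every rule's right-hand side or depends on a non-nullable symbol.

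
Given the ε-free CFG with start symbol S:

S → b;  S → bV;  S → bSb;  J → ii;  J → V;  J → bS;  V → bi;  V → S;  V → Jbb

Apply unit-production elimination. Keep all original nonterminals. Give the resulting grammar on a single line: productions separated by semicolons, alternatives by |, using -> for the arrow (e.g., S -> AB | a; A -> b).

S -> b | bV | bSb; J -> b | bS | bV | bi | ii | Jbb | bSb; V -> b | bV | bi | Jbb | bSb

Unit productions: J->V, V->S.
Unit pairs (A ⇒* B via units): (J,S), (J,V), (V,S).
S: inherits non-unit rules of {S} → b | bSb | bV.
J: inherits non-unit rules of {J, S, V} → Jbb | b | bS | bSb | bV | bi | ii.
V: inherits non-unit rules of {S, V} → Jbb | b | bSb | bV | bi.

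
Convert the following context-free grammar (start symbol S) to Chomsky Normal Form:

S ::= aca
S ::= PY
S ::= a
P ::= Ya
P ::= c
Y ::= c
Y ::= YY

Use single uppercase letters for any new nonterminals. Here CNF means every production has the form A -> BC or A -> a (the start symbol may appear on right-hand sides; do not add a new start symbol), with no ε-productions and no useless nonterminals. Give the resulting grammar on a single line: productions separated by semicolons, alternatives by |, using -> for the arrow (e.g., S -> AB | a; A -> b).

No ε-productions.
No unit productions to eliminate.
TERM: introduce A -> a, B -> c and substitute in every rule of length ≥2.
BIN: S -> ABA becomes S -> AC, C -> BA.

S -> a | AC | PY; A -> a; B -> c; C -> BA; P -> c | YA; Y -> c | YY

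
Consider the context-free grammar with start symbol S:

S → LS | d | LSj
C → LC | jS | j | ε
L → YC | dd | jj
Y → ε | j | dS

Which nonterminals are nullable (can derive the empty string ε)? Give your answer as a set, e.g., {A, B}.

{C, L, Y}

Directly nullable (have an ε-rule): {C, Y}.
L is nullable via L -> YC (every symbol on the right is already known nullable).
Not nullable: S — each has a terminal in every rule's right-hand side or depends on a non-nullable symbol.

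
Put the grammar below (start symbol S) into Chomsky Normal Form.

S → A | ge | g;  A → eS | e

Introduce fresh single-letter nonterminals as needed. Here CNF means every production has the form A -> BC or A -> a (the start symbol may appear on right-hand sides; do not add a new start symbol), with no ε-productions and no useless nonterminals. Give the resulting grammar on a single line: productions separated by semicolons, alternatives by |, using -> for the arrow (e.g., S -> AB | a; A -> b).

S -> e | g | BS | CB; B -> e; C -> g

No ε-productions.
After unit-elimination: S -> e | g | eS | ge; A -> e | eS.
TERM: introduce B -> e, C -> g and substitute in every rule of length ≥2.
Drop unreachable/unproductive: A.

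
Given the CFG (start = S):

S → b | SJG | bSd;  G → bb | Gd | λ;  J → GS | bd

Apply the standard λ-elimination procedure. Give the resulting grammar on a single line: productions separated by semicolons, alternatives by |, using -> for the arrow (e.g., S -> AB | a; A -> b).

S -> b | SJ | SJG | bSd; G -> d | Gd | bb; J -> S | GS | bd

Nullable set: {G}.
S -> SJG: G nullable, giving SJ | SJG.
Drop G -> λ.
G -> Gd: G nullable, giving Gd | d.
J -> GS: G nullable, giving GS | S.
Unchanged (no nullable symbols): S -> b; S -> bSd; G -> bb; J -> bd.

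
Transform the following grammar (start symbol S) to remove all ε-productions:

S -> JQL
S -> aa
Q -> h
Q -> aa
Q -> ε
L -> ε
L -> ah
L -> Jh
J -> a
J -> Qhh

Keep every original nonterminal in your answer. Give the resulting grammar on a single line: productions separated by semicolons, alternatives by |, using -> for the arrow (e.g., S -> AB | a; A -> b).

Nullable set: {L, Q}.
S -> JQL: Q, L nullable, giving J | JL | JQ | JQL.
J -> Qhh: Q nullable, giving Qhh | hh.
Drop L -> ε.
Drop Q -> ε.
Unchanged (no nullable symbols): S -> aa; J -> a; L -> Jh; L -> ah; Q -> aa; Q -> h.

S -> J | JL | JQ | aa | JQL; J -> a | hh | Qhh; L -> Jh | ah; Q -> h | aa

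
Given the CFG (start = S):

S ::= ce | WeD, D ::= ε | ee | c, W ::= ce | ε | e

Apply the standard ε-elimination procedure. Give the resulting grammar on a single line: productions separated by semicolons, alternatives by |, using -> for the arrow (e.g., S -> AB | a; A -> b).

Nullable set: {D, W}.
S -> WeD: W, D nullable, giving We | WeD | e | eD.
Drop D -> ε.
Drop W -> ε.
Unchanged (no nullable symbols): S -> ce; D -> c; D -> ee; W -> ce; W -> e.

S -> e | We | ce | eD | WeD; D -> c | ee; W -> e | ce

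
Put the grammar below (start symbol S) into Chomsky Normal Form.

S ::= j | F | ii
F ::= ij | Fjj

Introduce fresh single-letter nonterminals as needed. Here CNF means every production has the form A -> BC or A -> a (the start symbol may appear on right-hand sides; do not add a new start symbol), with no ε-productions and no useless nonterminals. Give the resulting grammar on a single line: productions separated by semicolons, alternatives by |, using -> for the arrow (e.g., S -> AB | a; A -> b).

No ε-productions.
After unit-elimination: S -> j | ii | ij | Fjj; F -> ij | Fjj.
TERM: introduce B -> i, A -> j and substitute in every rule of length ≥2.
BIN: F -> FAA becomes F -> FC, C -> AA; S -> FAA becomes S -> FD, D -> AA.

S -> j | BA | BB | FD; A -> j; B -> i; C -> AA; D -> AA; F -> BA | FC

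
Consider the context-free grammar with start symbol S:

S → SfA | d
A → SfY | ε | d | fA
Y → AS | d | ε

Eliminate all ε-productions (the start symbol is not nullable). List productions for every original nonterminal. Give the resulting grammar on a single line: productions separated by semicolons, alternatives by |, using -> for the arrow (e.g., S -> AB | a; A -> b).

Nullable set: {A, Y}.
S -> SfA: A nullable, giving Sf | SfA.
Drop A -> ε.
A -> SfY: Y nullable, giving Sf | SfY.
A -> fA: A nullable, giving f | fA.
Drop Y -> ε.
Y -> AS: A nullable, giving AS | S.
Unchanged (no nullable symbols): S -> d; A -> d; Y -> d.

S -> d | Sf | SfA; A -> d | f | Sf | fA | SfY; Y -> S | d | AS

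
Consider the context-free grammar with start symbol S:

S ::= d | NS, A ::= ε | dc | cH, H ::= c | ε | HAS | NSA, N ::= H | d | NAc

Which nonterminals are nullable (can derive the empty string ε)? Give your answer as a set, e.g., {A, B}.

{A, H, N}

Directly nullable (have an ε-rule): {A, H}.
N is nullable via N -> H (every symbol on the right is already known nullable).
Not nullable: S — each has a terminal in every rule's right-hand side or depends on a non-nullable symbol.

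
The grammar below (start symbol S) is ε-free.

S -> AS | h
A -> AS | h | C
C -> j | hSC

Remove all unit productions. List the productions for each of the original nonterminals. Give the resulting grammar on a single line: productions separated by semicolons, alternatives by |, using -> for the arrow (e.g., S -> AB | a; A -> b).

Unit productions: A->C.
Unit pairs (A ⇒* B via units): (A,C).
S: inherits non-unit rules of {S} → AS | h.
A: inherits non-unit rules of {A, C} → AS | h | hSC | j.
C: inherits non-unit rules of {C} → hSC | j.

S -> h | AS; A -> h | j | AS | hSC; C -> j | hSC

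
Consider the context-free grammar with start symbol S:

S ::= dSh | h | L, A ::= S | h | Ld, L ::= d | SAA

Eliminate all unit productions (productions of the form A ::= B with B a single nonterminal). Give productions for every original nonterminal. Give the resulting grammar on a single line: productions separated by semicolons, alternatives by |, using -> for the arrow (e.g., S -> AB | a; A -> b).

S -> d | h | SAA | dSh; A -> d | h | Ld | SAA | dSh; L -> d | SAA

Unit productions: A->S, S->L.
Unit pairs (A ⇒* B via units): (A,L), (A,S), (S,L).
S: inherits non-unit rules of {L, S} → SAA | d | dSh | h.
A: inherits non-unit rules of {A, L, S} → Ld | SAA | d | dSh | h.
L: inherits non-unit rules of {L} → SAA | d.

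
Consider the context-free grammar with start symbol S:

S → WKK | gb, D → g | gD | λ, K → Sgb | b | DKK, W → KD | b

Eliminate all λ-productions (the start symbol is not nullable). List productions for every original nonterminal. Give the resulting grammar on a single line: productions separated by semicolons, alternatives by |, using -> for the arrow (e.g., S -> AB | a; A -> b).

S -> gb | WKK; D -> g | gD; K -> b | KK | DKK | Sgb; W -> K | b | KD

Nullable set: {D}.
Drop D -> λ.
D -> gD: D nullable, giving g | gD.
K -> DKK: D nullable, giving DKK | KK.
W -> KD: D nullable, giving K | KD.
Unchanged (no nullable symbols): S -> WKK; S -> gb; D -> g; K -> Sgb; K -> b; W -> b.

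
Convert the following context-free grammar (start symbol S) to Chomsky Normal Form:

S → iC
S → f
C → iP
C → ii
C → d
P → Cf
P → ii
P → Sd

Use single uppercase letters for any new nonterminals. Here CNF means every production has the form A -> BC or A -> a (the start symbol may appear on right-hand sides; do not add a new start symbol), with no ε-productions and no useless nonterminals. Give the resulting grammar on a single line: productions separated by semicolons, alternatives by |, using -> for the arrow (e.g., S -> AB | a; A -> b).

No ε-productions.
No unit productions to eliminate.
TERM: introduce D -> d, B -> f, A -> i and substitute in every rule of length ≥2.

S -> f | AC; A -> i; B -> f; C -> d | AA | AP; D -> d; P -> AA | CB | SD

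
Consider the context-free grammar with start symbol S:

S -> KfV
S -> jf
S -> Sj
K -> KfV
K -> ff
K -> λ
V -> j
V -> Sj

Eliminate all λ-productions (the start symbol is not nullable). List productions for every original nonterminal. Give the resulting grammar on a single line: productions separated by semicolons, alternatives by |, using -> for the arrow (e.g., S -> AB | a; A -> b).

S -> Sj | fV | jf | KfV; K -> fV | ff | KfV; V -> j | Sj

Nullable set: {K}.
S -> KfV: K nullable, giving KfV | fV.
Drop K -> λ.
K -> KfV: K nullable, giving KfV | fV.
Unchanged (no nullable symbols): S -> Sj; S -> jf; K -> ff; V -> Sj; V -> j.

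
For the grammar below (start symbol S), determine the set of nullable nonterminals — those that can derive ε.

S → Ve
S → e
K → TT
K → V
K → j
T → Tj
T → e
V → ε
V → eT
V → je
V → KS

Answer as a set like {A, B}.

{K, V}

Directly nullable (have an ε-rule): {V}.
K is nullable via K -> V (every symbol on the right is already known nullable).
Not nullable: S, T — each has a terminal in every rule's right-hand side or depends on a non-nullable symbol.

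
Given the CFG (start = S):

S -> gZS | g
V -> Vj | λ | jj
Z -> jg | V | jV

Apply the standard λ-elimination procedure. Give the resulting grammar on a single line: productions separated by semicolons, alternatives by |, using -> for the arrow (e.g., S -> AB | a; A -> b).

Nullable set: {V, Z}.
S -> gZS: Z nullable, giving gS | gZS.
Drop V -> λ.
V -> Vj: V nullable, giving Vj | j.
Z -> V: V nullable, giving V.
Z -> jV: V nullable, giving j | jV.
Unchanged (no nullable symbols): S -> g; V -> jj; Z -> jg.

S -> g | gS | gZS; V -> j | Vj | jj; Z -> V | j | jV | jg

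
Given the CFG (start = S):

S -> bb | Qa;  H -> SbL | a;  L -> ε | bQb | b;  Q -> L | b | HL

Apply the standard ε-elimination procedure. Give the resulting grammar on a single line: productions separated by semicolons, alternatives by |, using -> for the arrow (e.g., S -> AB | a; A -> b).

Nullable set: {L, Q}.
S -> Qa: Q nullable, giving Qa | a.
H -> SbL: L nullable, giving Sb | SbL.
Drop L -> ε.
L -> bQb: Q nullable, giving bQb | bb.
Q -> HL: L nullable, giving H | HL.
Q -> L: L nullable, giving L.
Unchanged (no nullable symbols): S -> bb; H -> a; L -> b; Q -> b.

S -> a | Qa | bb; H -> a | Sb | SbL; L -> b | bb | bQb; Q -> H | L | b | HL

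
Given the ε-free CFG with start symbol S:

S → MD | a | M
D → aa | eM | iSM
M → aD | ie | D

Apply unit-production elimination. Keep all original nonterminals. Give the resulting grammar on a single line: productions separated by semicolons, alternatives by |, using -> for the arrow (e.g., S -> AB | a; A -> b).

Unit productions: M->D, S->M.
Unit pairs (A ⇒* B via units): (M,D), (S,D), (S,M).
S: inherits non-unit rules of {D, M, S} → MD | a | aD | aa | eM | iSM | ie.
D: inherits non-unit rules of {D} → aa | eM | iSM.
M: inherits non-unit rules of {D, M} → aD | aa | eM | iSM | ie.

S -> a | MD | aD | aa | eM | ie | iSM; D -> aa | eM | iSM; M -> aD | aa | eM | ie | iSM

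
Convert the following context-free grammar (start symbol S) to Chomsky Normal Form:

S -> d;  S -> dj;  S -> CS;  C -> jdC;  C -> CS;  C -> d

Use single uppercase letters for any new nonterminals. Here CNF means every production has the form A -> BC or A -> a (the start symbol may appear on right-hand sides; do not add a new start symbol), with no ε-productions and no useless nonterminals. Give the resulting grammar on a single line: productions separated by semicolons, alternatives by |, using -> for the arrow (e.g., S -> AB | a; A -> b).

S -> d | BA | CS; A -> j; B -> d; C -> d | AD | CS; D -> BC

No ε-productions.
No unit productions to eliminate.
TERM: introduce B -> d, A -> j and substitute in every rule of length ≥2.
BIN: C -> ABC becomes C -> AD, D -> BC.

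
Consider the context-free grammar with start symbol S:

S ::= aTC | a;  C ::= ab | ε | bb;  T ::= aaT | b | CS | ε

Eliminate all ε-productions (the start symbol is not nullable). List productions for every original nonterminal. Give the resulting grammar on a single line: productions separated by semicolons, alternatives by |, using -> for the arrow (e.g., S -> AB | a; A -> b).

S -> a | aC | aT | aTC; C -> ab | bb; T -> S | b | CS | aa | aaT

Nullable set: {C, T}.
S -> aTC: T, C nullable, giving a | aC | aT | aTC.
Drop C -> ε.
Drop T -> ε.
T -> CS: C nullable, giving CS | S.
T -> aaT: T nullable, giving aa | aaT.
Unchanged (no nullable symbols): S -> a; C -> ab; C -> bb; T -> b.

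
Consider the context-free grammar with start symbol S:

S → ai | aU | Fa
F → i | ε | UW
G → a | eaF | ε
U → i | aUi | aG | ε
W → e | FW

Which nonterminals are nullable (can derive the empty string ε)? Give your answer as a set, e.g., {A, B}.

Directly nullable (have an ε-rule): {F, G, U}.
Not nullable: S, W — each has a terminal in every rule's right-hand side or depends on a non-nullable symbol.

{F, G, U}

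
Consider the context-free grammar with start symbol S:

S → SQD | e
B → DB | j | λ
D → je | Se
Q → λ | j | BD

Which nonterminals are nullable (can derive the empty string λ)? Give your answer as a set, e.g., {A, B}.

{B, Q}

Directly nullable (have an ε-rule): {B, Q}.
Not nullable: D, S — each has a terminal in every rule's right-hand side or depends on a non-nullable symbol.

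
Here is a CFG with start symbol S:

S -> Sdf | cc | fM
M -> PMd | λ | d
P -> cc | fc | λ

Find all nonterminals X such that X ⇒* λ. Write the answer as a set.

Directly nullable (have an ε-rule): {M, P}.
Not nullable: S — each has a terminal in every rule's right-hand side or depends on a non-nullable symbol.

{M, P}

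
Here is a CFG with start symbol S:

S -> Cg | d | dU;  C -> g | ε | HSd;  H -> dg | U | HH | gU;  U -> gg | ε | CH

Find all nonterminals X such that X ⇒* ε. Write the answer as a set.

{C, H, U}

Directly nullable (have an ε-rule): {C, U}.
H is nullable via H -> U (every symbol on the right is already known nullable).
Not nullable: S — each has a terminal in every rule's right-hand side or depends on a non-nullable symbol.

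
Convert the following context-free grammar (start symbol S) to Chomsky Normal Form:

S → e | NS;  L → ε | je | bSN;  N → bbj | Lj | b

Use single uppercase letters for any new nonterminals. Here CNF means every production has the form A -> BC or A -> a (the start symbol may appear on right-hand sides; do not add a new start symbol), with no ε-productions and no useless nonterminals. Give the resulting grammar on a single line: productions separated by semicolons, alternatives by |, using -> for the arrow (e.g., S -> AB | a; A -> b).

S -> e | NS; A -> b; B -> j; C -> e; D -> SN; E -> AB; L -> AD | BC; N -> b | j | AE | LB

Nullable: {L}; after ε-elimination: S -> e | NS; L -> je | bSN; N -> b | j | Lj | bbj.
No unit productions to eliminate.
TERM: introduce A -> b, C -> e, B -> j and substitute in every rule of length ≥2.
BIN: L -> ASN becomes L -> AD, D -> SN; N -> AAB becomes N -> AE, E -> AB.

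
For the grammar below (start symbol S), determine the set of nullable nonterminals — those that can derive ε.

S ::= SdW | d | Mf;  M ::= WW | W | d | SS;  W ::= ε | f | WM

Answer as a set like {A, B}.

{M, W}

Directly nullable (have an ε-rule): {W}.
M is nullable via M -> W (every symbol on the right is already known nullable).
Not nullable: S — each has a terminal in every rule's right-hand side or depends on a non-nullable symbol.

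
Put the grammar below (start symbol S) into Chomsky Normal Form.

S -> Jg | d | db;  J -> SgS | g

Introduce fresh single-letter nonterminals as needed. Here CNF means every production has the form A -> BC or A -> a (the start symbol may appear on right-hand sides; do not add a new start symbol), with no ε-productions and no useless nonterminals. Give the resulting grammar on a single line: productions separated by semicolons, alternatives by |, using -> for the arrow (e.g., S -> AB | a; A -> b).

No ε-productions.
No unit productions to eliminate.
TERM: introduce C -> b, B -> d, A -> g and substitute in every rule of length ≥2.
BIN: J -> SAS becomes J -> SD, D -> AS.

S -> d | BC | JA; A -> g; B -> d; C -> b; D -> AS; J -> g | SD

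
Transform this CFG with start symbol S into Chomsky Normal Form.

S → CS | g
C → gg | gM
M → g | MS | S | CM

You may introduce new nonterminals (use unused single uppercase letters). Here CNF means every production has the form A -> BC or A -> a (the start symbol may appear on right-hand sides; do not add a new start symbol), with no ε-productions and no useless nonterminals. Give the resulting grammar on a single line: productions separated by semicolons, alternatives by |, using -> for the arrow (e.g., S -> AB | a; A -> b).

S -> g | CS; A -> g; C -> AA | AM; M -> g | CM | CS | MS

No ε-productions.
After unit-elimination: S -> g | CS; C -> gM | gg; M -> g | CM | CS | MS.
TERM: introduce A -> g and substitute in every rule of length ≥2.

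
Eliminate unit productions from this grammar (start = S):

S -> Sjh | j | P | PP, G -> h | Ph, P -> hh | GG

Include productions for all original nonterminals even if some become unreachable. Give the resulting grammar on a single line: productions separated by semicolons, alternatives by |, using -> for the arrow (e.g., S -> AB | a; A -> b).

Unit productions: S->P.
Unit pairs (A ⇒* B via units): (S,P).
S: inherits non-unit rules of {P, S} → GG | PP | Sjh | hh | j.
G: inherits non-unit rules of {G} → Ph | h.
P: inherits non-unit rules of {P} → GG | hh.

S -> j | GG | PP | hh | Sjh; G -> h | Ph; P -> GG | hh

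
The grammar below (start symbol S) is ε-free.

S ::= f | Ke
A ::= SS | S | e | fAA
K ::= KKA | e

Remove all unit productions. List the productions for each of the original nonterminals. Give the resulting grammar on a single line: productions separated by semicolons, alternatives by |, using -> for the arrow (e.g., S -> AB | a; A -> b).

S -> f | Ke; A -> e | f | Ke | SS | fAA; K -> e | KKA

Unit productions: A->S.
Unit pairs (A ⇒* B via units): (A,S).
S: inherits non-unit rules of {S} → Ke | f.
A: inherits non-unit rules of {A, S} → Ke | SS | e | f | fAA.
K: inherits non-unit rules of {K} → KKA | e.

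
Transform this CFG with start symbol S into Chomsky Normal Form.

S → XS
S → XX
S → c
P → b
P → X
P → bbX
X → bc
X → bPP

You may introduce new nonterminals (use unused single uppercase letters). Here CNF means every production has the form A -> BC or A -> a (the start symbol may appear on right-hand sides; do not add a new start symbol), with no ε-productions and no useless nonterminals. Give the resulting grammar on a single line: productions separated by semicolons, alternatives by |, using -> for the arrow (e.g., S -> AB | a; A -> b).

S -> c | XS | XX; A -> b; B -> c; C -> AX; D -> PP; E -> PP; P -> b | AB | AC | AD; X -> AB | AE

No ε-productions.
After unit-elimination: S -> c | XS | XX; P -> b | bc | bPP | bbX; X -> bc | bPP.
TERM: introduce A -> b, B -> c and substitute in every rule of length ≥2.
BIN: P -> AAX becomes P -> AC, C -> AX; P -> APP becomes P -> AD, D -> PP; X -> APP becomes X -> AE, E -> PP.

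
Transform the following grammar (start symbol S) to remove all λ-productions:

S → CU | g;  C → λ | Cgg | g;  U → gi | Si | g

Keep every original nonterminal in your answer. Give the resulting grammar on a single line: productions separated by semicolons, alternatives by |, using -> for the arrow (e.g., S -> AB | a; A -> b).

Nullable set: {C}.
S -> CU: C nullable, giving CU | U.
Drop C -> λ.
C -> Cgg: C nullable, giving Cgg | gg.
Unchanged (no nullable symbols): S -> g; C -> g; U -> Si; U -> g; U -> gi.

S -> U | g | CU; C -> g | gg | Cgg; U -> g | Si | gi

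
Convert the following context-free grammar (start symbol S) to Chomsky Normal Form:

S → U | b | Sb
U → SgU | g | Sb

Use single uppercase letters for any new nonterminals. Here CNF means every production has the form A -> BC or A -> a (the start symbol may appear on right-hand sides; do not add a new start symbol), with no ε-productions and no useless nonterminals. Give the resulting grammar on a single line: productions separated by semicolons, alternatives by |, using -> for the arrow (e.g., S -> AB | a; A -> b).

S -> b | g | SA | SC; A -> b; B -> g; C -> BU; D -> BU; U -> g | SA | SD

No ε-productions.
After unit-elimination: S -> b | g | Sb | SgU; U -> g | Sb | SgU.
TERM: introduce A -> b, B -> g and substitute in every rule of length ≥2.
BIN: S -> SBU becomes S -> SC, C -> BU; U -> SBU becomes U -> SD, D -> BU.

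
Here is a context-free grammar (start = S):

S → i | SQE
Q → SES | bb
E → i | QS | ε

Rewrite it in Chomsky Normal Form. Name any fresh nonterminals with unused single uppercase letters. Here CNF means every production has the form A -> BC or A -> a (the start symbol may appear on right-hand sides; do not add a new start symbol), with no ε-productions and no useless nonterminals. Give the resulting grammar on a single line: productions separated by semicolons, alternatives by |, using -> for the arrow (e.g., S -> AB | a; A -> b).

S -> i | SC | SQ; A -> b; B -> ES; C -> QE; E -> i | QS; Q -> AA | SB | SS

Nullable: {E}; after ε-elimination: S -> i | SQ | SQE; E -> i | QS; Q -> SS | bb | SES.
No unit productions to eliminate.
TERM: introduce A -> b and substitute in every rule of length ≥2.
BIN: Q -> SES becomes Q -> SB, B -> ES; S -> SQE becomes S -> SC, C -> QE.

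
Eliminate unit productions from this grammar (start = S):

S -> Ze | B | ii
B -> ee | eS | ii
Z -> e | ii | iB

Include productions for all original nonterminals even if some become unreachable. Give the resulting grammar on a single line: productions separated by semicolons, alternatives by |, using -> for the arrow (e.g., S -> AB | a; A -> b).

S -> Ze | eS | ee | ii; B -> eS | ee | ii; Z -> e | iB | ii

Unit productions: S->B.
Unit pairs (A ⇒* B via units): (S,B).
S: inherits non-unit rules of {B, S} → Ze | eS | ee | ii.
B: inherits non-unit rules of {B} → eS | ee | ii.
Z: inherits non-unit rules of {Z} → e | iB | ii.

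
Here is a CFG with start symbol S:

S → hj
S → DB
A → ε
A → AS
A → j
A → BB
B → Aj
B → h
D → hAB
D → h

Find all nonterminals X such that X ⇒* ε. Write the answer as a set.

Directly nullable (have an ε-rule): {A}.
Not nullable: B, D, S — each has a terminal in every rule's right-hand side or depends on a non-nullable symbol.

{A}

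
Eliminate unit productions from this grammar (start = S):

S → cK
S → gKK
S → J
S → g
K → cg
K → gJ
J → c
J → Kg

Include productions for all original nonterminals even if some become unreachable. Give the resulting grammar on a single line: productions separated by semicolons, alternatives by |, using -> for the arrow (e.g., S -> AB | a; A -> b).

Unit productions: S->J.
Unit pairs (A ⇒* B via units): (S,J).
S: inherits non-unit rules of {J, S} → Kg | c | cK | g | gKK.
J: inherits non-unit rules of {J} → Kg | c.
K: inherits non-unit rules of {K} → cg | gJ.

S -> c | g | Kg | cK | gKK; J -> c | Kg; K -> cg | gJ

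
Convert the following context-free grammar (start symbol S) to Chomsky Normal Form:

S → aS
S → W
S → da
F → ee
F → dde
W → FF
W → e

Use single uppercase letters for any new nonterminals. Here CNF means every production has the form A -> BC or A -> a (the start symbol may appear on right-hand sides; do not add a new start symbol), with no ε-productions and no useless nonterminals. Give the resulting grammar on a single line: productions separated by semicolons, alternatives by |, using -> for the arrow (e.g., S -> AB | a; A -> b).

No ε-productions.
After unit-elimination: S -> e | FF | aS | da; F -> ee | dde; W -> e | FF.
TERM: introduce C -> a, A -> d, B -> e and substitute in every rule of length ≥2.
BIN: F -> AAB becomes F -> AD, D -> AB.
Drop unreachable/unproductive: W.

S -> e | AC | CS | FF; A -> d; B -> e; C -> a; D -> AB; F -> AD | BB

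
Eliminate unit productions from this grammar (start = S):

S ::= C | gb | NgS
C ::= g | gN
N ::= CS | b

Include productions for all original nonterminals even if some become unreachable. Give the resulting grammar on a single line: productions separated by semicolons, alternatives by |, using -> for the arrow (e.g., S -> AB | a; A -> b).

Unit productions: S->C.
Unit pairs (A ⇒* B via units): (S,C).
S: inherits non-unit rules of {C, S} → NgS | g | gN | gb.
C: inherits non-unit rules of {C} → g | gN.
N: inherits non-unit rules of {N} → CS | b.

S -> g | gN | gb | NgS; C -> g | gN; N -> b | CS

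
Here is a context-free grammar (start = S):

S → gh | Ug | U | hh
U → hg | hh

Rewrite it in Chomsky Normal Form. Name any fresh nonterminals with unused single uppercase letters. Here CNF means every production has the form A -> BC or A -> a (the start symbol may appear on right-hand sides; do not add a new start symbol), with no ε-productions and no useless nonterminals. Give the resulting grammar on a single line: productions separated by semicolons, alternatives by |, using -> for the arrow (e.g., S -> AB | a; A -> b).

No ε-productions.
After unit-elimination: S -> Ug | gh | hg | hh; U -> hg | hh.
TERM: introduce A -> g, B -> h and substitute in every rule of length ≥2.

S -> AB | BA | BB | UA; A -> g; B -> h; U -> BA | BB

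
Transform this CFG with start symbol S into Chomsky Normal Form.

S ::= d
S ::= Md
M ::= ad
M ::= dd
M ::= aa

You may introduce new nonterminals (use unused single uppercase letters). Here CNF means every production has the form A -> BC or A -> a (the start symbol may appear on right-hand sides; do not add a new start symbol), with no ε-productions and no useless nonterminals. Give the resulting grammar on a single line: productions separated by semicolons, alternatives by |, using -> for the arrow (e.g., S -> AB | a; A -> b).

S -> d | MB; A -> a; B -> d; M -> AA | AB | BB

No ε-productions.
No unit productions to eliminate.
TERM: introduce A -> a, B -> d and substitute in every rule of length ≥2.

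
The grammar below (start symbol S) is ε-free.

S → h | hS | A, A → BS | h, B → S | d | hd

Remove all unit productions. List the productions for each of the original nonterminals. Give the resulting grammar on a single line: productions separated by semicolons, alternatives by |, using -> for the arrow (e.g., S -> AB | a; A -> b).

Unit productions: B->S, S->A.
Unit pairs (A ⇒* B via units): (B,A), (B,S), (S,A).
S: inherits non-unit rules of {A, S} → BS | h | hS.
A: inherits non-unit rules of {A} → BS | h.
B: inherits non-unit rules of {A, B, S} → BS | d | h | hS | hd.

S -> h | BS | hS; A -> h | BS; B -> d | h | BS | hS | hd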